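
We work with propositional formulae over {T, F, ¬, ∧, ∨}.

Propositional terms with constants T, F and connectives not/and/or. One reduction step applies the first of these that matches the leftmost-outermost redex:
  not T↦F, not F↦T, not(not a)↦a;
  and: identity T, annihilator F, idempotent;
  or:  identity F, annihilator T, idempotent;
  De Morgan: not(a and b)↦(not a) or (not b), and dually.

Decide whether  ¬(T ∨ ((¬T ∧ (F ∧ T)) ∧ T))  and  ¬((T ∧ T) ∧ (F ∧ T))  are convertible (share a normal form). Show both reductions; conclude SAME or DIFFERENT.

Term A:
  start: ¬(T ∨ ((¬T ∧ (F ∧ T)) ∧ T))
  →1  ¬T ∧ ¬((¬T ∧ (F ∧ T)) ∧ T)
  →2  F ∧ ¬((¬T ∧ (F ∧ T)) ∧ T)
  →3  F

Term B:
  start: ¬((T ∧ T) ∧ (F ∧ T))
  →1  ¬(T ∧ T) ∨ ¬(F ∧ T)
  →2  (¬T ∨ ¬T) ∨ ¬(F ∧ T)
  →3  ¬T ∨ ¬(F ∧ T)
  →4  F ∨ ¬(F ∧ T)
  →5  ¬(F ∧ T)
  →6  ¬F ∨ ¬T
  →7  T ∨ ¬T
  →8  T

Answer: DIFFERENT — A ⇓ F, B ⇓ T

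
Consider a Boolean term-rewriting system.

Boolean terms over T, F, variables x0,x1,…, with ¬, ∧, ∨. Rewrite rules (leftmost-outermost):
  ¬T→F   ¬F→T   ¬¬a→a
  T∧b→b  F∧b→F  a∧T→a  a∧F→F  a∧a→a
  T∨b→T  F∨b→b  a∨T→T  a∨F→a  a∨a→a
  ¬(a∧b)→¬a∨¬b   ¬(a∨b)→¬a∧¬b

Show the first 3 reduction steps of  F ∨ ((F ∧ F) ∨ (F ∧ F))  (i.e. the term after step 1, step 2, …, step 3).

  start: F ∨ ((F ∧ F) ∨ (F ∧ F))
  →1  (F ∧ F) ∨ (F ∧ F)
  →2  F ∧ F
  →3  F

Answer: after 3 steps: F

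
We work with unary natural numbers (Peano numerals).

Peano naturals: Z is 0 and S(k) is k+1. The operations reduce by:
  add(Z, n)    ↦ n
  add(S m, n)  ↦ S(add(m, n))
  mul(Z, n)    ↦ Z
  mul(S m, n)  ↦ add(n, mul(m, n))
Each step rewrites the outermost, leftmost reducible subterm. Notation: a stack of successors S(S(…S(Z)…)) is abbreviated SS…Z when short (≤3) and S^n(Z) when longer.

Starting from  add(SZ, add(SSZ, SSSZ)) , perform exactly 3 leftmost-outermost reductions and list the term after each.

  start: add(SZ, add(SSZ, SSSZ))
  [1] S(add(Z, add(SSZ, SSSZ)))
  [2] S(add(SSZ, SSSZ))
  [3] S(S(add(SZ, SSSZ)))

Answer: after 3 steps: S(S(add(SZ, SSSZ)))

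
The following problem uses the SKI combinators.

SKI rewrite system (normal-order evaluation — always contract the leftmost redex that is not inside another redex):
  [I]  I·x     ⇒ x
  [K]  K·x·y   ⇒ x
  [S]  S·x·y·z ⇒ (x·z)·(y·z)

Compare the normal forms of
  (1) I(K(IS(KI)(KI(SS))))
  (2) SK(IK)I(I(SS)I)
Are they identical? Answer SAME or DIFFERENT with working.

Answer: DIFFERENT — A ⇓ K(S(KI)I), B ⇓ SSI

Reduction:
Term A:
  start: I(K(IS(KI)(KI(SS))))
  step 1: K(IS(KI)(KI(SS)))
  step 2: K(S(KI)(KI(SS)))
  step 3: K(S(KI)I)

Term B:
  start: SK(IK)I(I(SS)I)
  step 1: KI(IKI)(I(SS)I)
  step 2: I(I(SS)I)
  step 3: I(SS)I
  step 4: SSI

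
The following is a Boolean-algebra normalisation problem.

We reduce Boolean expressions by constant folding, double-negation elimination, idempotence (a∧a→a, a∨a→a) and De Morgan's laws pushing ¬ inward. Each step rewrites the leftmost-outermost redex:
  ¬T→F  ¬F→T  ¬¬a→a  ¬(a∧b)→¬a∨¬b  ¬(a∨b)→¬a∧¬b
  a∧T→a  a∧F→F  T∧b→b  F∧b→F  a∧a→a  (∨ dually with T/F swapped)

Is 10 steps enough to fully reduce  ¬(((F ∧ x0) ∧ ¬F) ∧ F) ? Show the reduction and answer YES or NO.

Answer: YES — reaches normal form T in 7 ≤ 10 steps

Reduction:
  start: ¬(((F ∧ x0) ∧ ¬F) ∧ F)
  step 1: ¬((F ∧ x0) ∧ ¬F) ∨ ¬F
  step 2: (¬(F ∧ x0) ∨ ¬¬F) ∨ ¬F
  step 3: ((¬F ∨ ¬x0) ∨ ¬¬F) ∨ ¬F
  step 4: ((T ∨ ¬x0) ∨ ¬¬F) ∨ ¬F
  step 5: (T ∨ ¬¬F) ∨ ¬F
  step 6: T ∨ ¬F
  step 7: T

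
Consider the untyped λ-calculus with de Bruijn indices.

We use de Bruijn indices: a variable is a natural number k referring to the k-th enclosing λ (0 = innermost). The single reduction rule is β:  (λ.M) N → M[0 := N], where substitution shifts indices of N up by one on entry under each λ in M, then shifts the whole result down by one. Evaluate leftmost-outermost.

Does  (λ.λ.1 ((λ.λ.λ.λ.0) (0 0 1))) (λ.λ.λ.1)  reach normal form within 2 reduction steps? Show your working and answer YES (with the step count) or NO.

Answer: YES — reaches normal form λ.λ.λ.1 in 2 ≤ 2 steps

Derivation:
  start: (λ.λ.1 ((λ.λ.λ.λ.0) (0 0 1))) (λ.λ.λ.1)
  [1] λ.(λ.λ.λ.1) ((λ.λ.λ.λ.0) (0 0 (λ.λ.λ.1)))
  [2] λ.λ.λ.1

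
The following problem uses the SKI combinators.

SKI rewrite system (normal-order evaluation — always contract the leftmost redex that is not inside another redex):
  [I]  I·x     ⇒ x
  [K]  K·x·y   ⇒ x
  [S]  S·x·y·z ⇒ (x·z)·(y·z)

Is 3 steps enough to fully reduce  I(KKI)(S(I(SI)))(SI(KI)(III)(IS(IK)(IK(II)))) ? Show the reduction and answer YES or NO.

  start: I(KKI)(S(I(SI)))(SI(KI)(III)(IS(IK)(IK(II))))
  [1] KKI(S(I(SI)))(SI(KI)(III)(IS(IK)(IK(II))))
  [2] K(S(I(SI)))(SI(KI)(III)(IS(IK)(IK(II))))
  [3] S(I(SI))

Answer: NO — after 3 steps the term is S(I(SI)), not yet normal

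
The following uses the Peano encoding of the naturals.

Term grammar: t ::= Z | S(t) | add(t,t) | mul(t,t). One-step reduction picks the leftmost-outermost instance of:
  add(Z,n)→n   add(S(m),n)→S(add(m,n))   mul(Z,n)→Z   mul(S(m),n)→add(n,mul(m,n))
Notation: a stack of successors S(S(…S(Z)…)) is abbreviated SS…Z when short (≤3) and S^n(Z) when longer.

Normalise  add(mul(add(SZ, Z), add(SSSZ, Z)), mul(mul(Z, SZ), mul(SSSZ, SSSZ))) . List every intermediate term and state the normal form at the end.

Answer: normal form = SSSZ  (in 18 steps)

Reduction:
  start: add(mul(add(SZ, Z), add(SSSZ, Z)), mul(mul(Z, SZ), mul(SSSZ, SSSZ)))
  [1] add(mul(S(add(Z, Z)), add(SSSZ, Z)), mul(mul(Z, SZ), mul(SSSZ, SSSZ)))
  [2] add(add(add(SSSZ, Z), mul(add(Z, Z), add(SSSZ, Z))), mul(mul(Z, SZ), mul(SSSZ, SSSZ)))
  [3] add(add(S(add(SSZ, Z)), mul(add(Z, Z), add(SSSZ, Z))), mul(mul(Z, SZ), mul(SSSZ, SSSZ)))
  [4] add(S(add(add(SSZ, Z), mul(add(Z, Z), add(SSSZ, Z)))), mul(mul(Z, SZ), mul(SSSZ, SSSZ)))
  [5] S(add(add(add(SSZ, Z), mul(add(Z, Z), add(SSSZ, Z))), mul(mul(Z, SZ), mul(SSSZ, SSSZ))))
  [6] S(add(add(S(add(SZ, Z)), mul(add(Z, Z), add(SSSZ, Z))), mul(mul(Z, SZ), mul(SSSZ, SSSZ))))
  [7] S(add(S(add(add(SZ, Z), mul(add(Z, Z), add(SSSZ, Z)))), mul(mul(Z, SZ), mul(SSSZ, SSSZ))))
  [8] S(S(add(add(add(SZ, Z), mul(add(Z, Z), add(SSSZ, Z))), mul(mul(Z, SZ), mul(SSSZ, SSSZ)))))
  [9] S(S(add(add(S(add(Z, Z)), mul(add(Z, Z), add(SSSZ, Z))), mul(mul(Z, SZ), mul(SSSZ, SSSZ)))))
  [10] S(S(add(S(add(add(Z, Z), mul(add(Z, Z), add(SSSZ, Z)))), mul(mul(Z, SZ), mul(SSSZ, SSSZ)))))
  [11] S(S(S(add(add(add(Z, Z), mul(add(Z, Z), add(SSSZ, Z))), mul(mul(Z, SZ), mul(SSSZ, SSSZ))))))
  [12] S(S(S(add(add(Z, mul(add(Z, Z), add(SSSZ, Z))), mul(mul(Z, SZ), mul(SSSZ, SSSZ))))))
  [13] S(S(S(add(mul(add(Z, Z), add(SSSZ, Z)), mul(mul(Z, SZ), mul(SSSZ, SSSZ))))))
  [14] S(S(S(add(mul(Z, add(SSSZ, Z)), mul(mul(Z, SZ), mul(SSSZ, SSSZ))))))
  [15] S(S(S(add(Z, mul(mul(Z, SZ), mul(SSSZ, SSSZ))))))
  [16] S(S(S(mul(mul(Z, SZ), mul(SSSZ, SSSZ)))))
  [17] S(S(S(mul(Z, mul(SSSZ, SSSZ)))))
  [18] SSSZ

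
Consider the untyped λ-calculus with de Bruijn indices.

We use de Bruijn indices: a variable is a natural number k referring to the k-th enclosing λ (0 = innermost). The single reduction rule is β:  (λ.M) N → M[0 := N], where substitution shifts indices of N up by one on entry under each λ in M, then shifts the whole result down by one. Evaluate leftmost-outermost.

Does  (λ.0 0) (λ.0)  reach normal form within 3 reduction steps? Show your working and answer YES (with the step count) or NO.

Answer: YES — reaches normal form λ.0 in 2 ≤ 3 steps

Reduction:
  start: (λ.0 0) (λ.0)
  →1  (λ.0) (λ.0)
  →2  λ.0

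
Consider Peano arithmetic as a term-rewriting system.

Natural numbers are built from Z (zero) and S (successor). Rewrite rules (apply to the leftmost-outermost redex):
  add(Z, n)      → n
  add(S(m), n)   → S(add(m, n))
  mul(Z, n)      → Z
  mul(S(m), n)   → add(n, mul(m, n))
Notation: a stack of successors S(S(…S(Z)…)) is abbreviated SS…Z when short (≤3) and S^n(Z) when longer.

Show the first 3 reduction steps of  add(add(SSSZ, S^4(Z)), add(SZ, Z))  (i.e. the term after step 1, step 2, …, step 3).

Answer: after 3 steps: S(add(S(add(SZ, S^4(Z))), add(SZ, Z)))

Derivation:
  start: add(add(SSSZ, S^4(Z)), add(SZ, Z))
  →1  add(S(add(SSZ, S^4(Z))), add(SZ, Z))
  →2  S(add(add(SSZ, S^4(Z)), add(SZ, Z)))
  →3  S(add(S(add(SZ, S^4(Z))), add(SZ, Z)))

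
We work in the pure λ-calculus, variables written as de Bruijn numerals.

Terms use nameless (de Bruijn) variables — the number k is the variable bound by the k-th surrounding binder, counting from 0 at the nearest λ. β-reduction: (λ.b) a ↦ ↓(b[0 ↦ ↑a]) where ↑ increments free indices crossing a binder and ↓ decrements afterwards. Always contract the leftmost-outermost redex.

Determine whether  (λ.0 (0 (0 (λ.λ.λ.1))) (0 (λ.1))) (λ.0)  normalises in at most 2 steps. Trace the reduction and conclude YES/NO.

  start: (λ.0 (0 (0 (λ.λ.λ.1))) (0 (λ.1))) (λ.0)
  step 1: (λ.0) ((λ.0) ((λ.0) (λ.λ.λ.1))) ((λ.0) (λ.λ.0))
  step 2: (λ.0) ((λ.0) (λ.λ.λ.1)) ((λ.0) (λ.λ.0))

Answer: NO — after 2 steps the term is (λ.0) ((λ.0) (λ.λ.λ.1)) ((λ.0) (λ.λ.0)), not yet normal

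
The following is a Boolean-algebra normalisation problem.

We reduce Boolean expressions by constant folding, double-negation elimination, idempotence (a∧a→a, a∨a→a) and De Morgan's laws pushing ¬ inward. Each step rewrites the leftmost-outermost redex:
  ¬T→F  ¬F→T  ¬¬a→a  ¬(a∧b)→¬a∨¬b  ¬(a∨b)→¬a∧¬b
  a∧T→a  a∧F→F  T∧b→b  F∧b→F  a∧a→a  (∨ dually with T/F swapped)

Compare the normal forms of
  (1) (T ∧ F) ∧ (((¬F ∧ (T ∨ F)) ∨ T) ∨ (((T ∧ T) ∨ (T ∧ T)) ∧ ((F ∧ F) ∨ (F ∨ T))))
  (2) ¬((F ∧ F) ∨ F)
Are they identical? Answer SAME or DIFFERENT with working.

Answer: DIFFERENT — A ⇓ F, B ⇓ T

Reduction:
Term A:
  start: (T ∧ F) ∧ (((¬F ∧ (T ∨ F)) ∨ T) ∨ (((T ∧ T) ∨ (T ∧ T)) ∧ ((F ∧ F) ∨ (F ∨ T))))
  [1] F ∧ (((¬F ∧ (T ∨ F)) ∨ T) ∨ (((T ∧ T) ∨ (T ∧ T)) ∧ ((F ∧ F) ∨ (F ∨ T))))
  [2] F

Term B:
  start: ¬((F ∧ F) ∨ F)
  [1] ¬(F ∧ F) ∧ ¬F
  [2] (¬F ∨ ¬F) ∧ ¬F
  [3] ¬F ∧ ¬F
  [4] ¬F
  [5] T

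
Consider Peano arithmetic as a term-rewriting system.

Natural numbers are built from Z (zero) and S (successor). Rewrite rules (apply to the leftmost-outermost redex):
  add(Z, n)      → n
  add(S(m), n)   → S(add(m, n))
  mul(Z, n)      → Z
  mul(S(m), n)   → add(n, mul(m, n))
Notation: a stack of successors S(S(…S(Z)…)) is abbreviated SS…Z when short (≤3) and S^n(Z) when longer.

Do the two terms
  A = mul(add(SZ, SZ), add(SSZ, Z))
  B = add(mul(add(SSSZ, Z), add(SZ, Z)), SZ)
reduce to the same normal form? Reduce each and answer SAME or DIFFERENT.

Term A:
  start: mul(add(SZ, SZ), add(SSZ, Z))
  step 1: mul(S(add(Z, SZ)), add(SSZ, Z))
  step 2: add(add(SSZ, Z), mul(add(Z, SZ), add(SSZ, Z)))
  step 3: add(S(add(SZ, Z)), mul(add(Z, SZ), add(SSZ, Z)))
  step 4: S(add(add(SZ, Z), mul(add(Z, SZ), add(SSZ, Z))))
  step 5: S(add(S(add(Z, Z)), mul(add(Z, SZ), add(SSZ, Z))))
  step 6: S(S(add(add(Z, Z), mul(add(Z, SZ), add(SSZ, Z)))))
  step 7: S(S(add(Z, mul(add(Z, SZ), add(SSZ, Z)))))
  step 8: S(S(mul(add(Z, SZ), add(SSZ, Z))))
  step 9: S(S(mul(SZ, add(SSZ, Z))))
  step 10: S(S(add(add(SSZ, Z), mul(Z, add(SSZ, Z)))))
  step 11: S(S(add(S(add(SZ, Z)), mul(Z, add(SSZ, Z)))))
  step 12: S(S(S(add(add(SZ, Z), mul(Z, add(SSZ, Z))))))
  step 13: S(S(S(add(S(add(Z, Z)), mul(Z, add(SSZ, Z))))))
  step 14: S(S(S(S(add(add(Z, Z), mul(Z, add(SSZ, Z)))))))
  step 15: S(S(S(S(add(Z, mul(Z, add(SSZ, Z)))))))
  step 16: S(S(S(S(mul(Z, add(SSZ, Z))))))
  step 17: S^4(Z)

Term B:
  start: add(mul(add(SSSZ, Z), add(SZ, Z)), SZ)
  step 1: add(mul(S(add(SSZ, Z)), add(SZ, Z)), SZ)
  step 2: add(add(add(SZ, Z), mul(add(SSZ, Z), add(SZ, Z))), SZ)
  step 3: add(add(S(add(Z, Z)), mul(add(SSZ, Z), add(SZ, Z))), SZ)
  step 4: add(S(add(add(Z, Z), mul(add(SSZ, Z), add(SZ, Z)))), SZ)
  step 5: S(add(add(add(Z, Z), mul(add(SSZ, Z), add(SZ, Z))), SZ))
  step 6: S(add(add(Z, mul(add(SSZ, Z), add(SZ, Z))), SZ))
  step 7: S(add(mul(add(SSZ, Z), add(SZ, Z)), SZ))
  step 8: S(add(mul(S(add(SZ, Z)), add(SZ, Z)), SZ))
  step 9: S(add(add(add(SZ, Z), mul(add(SZ, Z), add(SZ, Z))), SZ))
  step 10: S(add(add(S(add(Z, Z)), mul(add(SZ, Z), add(SZ, Z))), SZ))
  step 11: S(add(S(add(add(Z, Z), mul(add(SZ, Z), add(SZ, Z)))), SZ))
  step 12: S(S(add(add(add(Z, Z), mul(add(SZ, Z), add(SZ, Z))), SZ)))
  step 13: S(S(add(add(Z, mul(add(SZ, Z), add(SZ, Z))), SZ)))
  step 14: S(S(add(mul(add(SZ, Z), add(SZ, Z)), SZ)))
  step 15: S(S(add(mul(S(add(Z, Z)), add(SZ, Z)), SZ)))
  step 16: S(S(add(add(add(SZ, Z), mul(add(Z, Z), add(SZ, Z))), SZ)))
  step 17: S(S(add(add(S(add(Z, Z)), mul(add(Z, Z), add(SZ, Z))), SZ)))
  step 18: S(S(add(S(add(add(Z, Z), mul(add(Z, Z), add(SZ, Z)))), SZ)))
  step 19: S(S(S(add(add(add(Z, Z), mul(add(Z, Z), add(SZ, Z))), SZ))))
  step 20: S(S(S(add(add(Z, mul(add(Z, Z), add(SZ, Z))), SZ))))
  step 21: S(S(S(add(mul(add(Z, Z), add(SZ, Z)), SZ))))
  step 22: S(S(S(add(mul(Z, add(SZ, Z)), SZ))))
  step 23: S(S(S(add(Z, SZ))))
  step 24: S^4(Z)

Answer: SAME — A ⇓ S^4(Z), B ⇓ S^4(Z)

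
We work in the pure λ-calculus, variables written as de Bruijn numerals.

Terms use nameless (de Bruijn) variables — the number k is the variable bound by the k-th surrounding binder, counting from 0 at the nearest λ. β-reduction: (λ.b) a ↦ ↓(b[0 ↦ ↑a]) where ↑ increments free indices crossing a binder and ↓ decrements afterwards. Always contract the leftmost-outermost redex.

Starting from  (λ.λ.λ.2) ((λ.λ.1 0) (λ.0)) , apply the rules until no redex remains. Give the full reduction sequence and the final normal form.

Answer: normal form = λ.λ.λ.0  (in 3 steps)

Reduction:
  start: (λ.λ.λ.2) ((λ.λ.1 0) (λ.0))
  [1] λ.λ.(λ.λ.1 0) (λ.0)
  [2] λ.λ.λ.(λ.0) 0
  [3] λ.λ.λ.0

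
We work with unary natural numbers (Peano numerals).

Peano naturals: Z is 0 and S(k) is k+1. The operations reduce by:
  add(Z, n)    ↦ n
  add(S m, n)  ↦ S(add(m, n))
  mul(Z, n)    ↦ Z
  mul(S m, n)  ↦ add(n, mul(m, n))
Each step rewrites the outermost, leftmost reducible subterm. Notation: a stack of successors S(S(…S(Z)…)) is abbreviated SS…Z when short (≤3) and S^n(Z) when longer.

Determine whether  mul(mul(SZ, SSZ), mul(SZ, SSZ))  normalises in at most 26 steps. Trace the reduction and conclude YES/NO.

Answer: YES — reaches normal form S^4(Z) in 24 ≤ 26 steps

Reduction:
  start: mul(mul(SZ, SSZ), mul(SZ, SSZ))
  [1] mul(add(SSZ, mul(Z, SSZ)), mul(SZ, SSZ))
  [2] mul(S(add(SZ, mul(Z, SSZ))), mul(SZ, SSZ))
  [3] add(mul(SZ, SSZ), mul(add(SZ, mul(Z, SSZ)), mul(SZ, SSZ)))
  [4] add(add(SSZ, mul(Z, SSZ)), mul(add(SZ, mul(Z, SSZ)), mul(SZ, SSZ)))
  [5] add(S(add(SZ, mul(Z, SSZ))), mul(add(SZ, mul(Z, SSZ)), mul(SZ, SSZ)))
  [6] S(add(add(SZ, mul(Z, SSZ)), mul(add(SZ, mul(Z, SSZ)), mul(SZ, SSZ))))
  [7] S(add(S(add(Z, mul(Z, SSZ))), mul(add(SZ, mul(Z, SSZ)), mul(SZ, SSZ))))
  [8] S(S(add(add(Z, mul(Z, SSZ)), mul(add(SZ, mul(Z, SSZ)), mul(SZ, SSZ)))))
  [9] S(S(add(mul(Z, SSZ), mul(add(SZ, mul(Z, SSZ)), mul(SZ, SSZ)))))
  [10] S(S(add(Z, mul(add(SZ, mul(Z, SSZ)), mul(SZ, SSZ)))))
  [11] S(S(mul(add(SZ, mul(Z, SSZ)), mul(SZ, SSZ))))
  [12] S(S(mul(S(add(Z, mul(Z, SSZ))), mul(SZ, SSZ))))
  [13] S(S(add(mul(SZ, SSZ), mul(add(Z, mul(Z, SSZ)), mul(SZ, SSZ)))))
  [14] S(S(add(add(SSZ, mul(Z, SSZ)), mul(add(Z, mul(Z, SSZ)), mul(SZ, SSZ)))))
  [15] S(S(add(S(add(SZ, mul(Z, SSZ))), mul(add(Z, mul(Z, SSZ)), mul(SZ, SSZ)))))
  [16] S(S(S(add(add(SZ, mul(Z, SSZ)), mul(add(Z, mul(Z, SSZ)), mul(SZ, SSZ))))))
  [17] S(S(S(add(S(add(Z, mul(Z, SSZ))), mul(add(Z, mul(Z, SSZ)), mul(SZ, SSZ))))))
  [18] S(S(S(S(add(add(Z, mul(Z, SSZ)), mul(add(Z, mul(Z, SSZ)), mul(SZ, SSZ)))))))
  [19] S(S(S(S(add(mul(Z, SSZ), mul(add(Z, mul(Z, SSZ)), mul(SZ, SSZ)))))))
  [20] S(S(S(S(add(Z, mul(add(Z, mul(Z, SSZ)), mul(SZ, SSZ)))))))
  [21] S(S(S(S(mul(add(Z, mul(Z, SSZ)), mul(SZ, SSZ))))))
  [22] S(S(S(S(mul(mul(Z, SSZ), mul(SZ, SSZ))))))
  [23] S(S(S(S(mul(Z, mul(SZ, SSZ))))))
  [24] S^4(Z)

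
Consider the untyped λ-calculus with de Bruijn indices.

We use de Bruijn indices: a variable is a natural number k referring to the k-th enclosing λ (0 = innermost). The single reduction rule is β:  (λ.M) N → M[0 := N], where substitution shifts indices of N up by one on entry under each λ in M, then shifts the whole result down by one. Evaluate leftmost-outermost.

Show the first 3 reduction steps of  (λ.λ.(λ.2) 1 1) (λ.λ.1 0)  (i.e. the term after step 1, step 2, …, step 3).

Answer: after 3 steps: λ.λ.(λ.λ.1 0) 0

Reduction:
  start: (λ.λ.(λ.2) 1 1) (λ.λ.1 0)
  →1  λ.(λ.λ.λ.1 0) (λ.λ.1 0) (λ.λ.1 0)
  →2  λ.(λ.λ.1 0) (λ.λ.1 0)
  →3  λ.λ.(λ.λ.1 0) 0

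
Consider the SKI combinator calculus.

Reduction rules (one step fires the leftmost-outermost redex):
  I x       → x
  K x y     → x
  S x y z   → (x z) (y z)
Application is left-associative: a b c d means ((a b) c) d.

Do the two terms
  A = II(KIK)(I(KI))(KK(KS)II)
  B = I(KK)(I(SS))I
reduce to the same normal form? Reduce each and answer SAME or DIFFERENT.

Term A:
  start: II(KIK)(I(KI))(KK(KS)II)
  [1] I(KIK)(I(KI))(KK(KS)II)
  [2] KIK(I(KI))(KK(KS)II)
  [3] I(I(KI))(KK(KS)II)
  [4] I(KI)(KK(KS)II)
  [5] KI(KK(KS)II)
  [6] I

Term B:
  start: I(KK)(I(SS))I
  [1] KK(I(SS))I
  [2] KI

Answer: DIFFERENT — A ⇓ I, B ⇓ KI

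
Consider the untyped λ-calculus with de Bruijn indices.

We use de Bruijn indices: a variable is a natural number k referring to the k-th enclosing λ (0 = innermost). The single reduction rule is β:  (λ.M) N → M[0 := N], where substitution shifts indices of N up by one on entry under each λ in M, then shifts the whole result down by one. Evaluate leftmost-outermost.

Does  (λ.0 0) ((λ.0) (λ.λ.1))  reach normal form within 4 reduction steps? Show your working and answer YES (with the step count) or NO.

  start: (λ.0 0) ((λ.0) (λ.λ.1))
  step 1: (λ.0) (λ.λ.1) ((λ.0) (λ.λ.1))
  step 2: (λ.λ.1) ((λ.0) (λ.λ.1))
  step 3: λ.(λ.0) (λ.λ.1)
  step 4: λ.λ.λ.1

Answer: YES — reaches normal form λ.λ.λ.1 in 4 ≤ 4 steps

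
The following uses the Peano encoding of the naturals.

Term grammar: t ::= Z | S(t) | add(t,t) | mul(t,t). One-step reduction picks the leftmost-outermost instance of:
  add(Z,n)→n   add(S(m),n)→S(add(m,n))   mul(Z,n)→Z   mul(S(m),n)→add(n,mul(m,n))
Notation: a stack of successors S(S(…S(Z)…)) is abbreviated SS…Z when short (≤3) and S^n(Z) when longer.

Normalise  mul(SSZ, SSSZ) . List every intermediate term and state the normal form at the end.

  start: mul(SSZ, SSSZ)
  [1] add(SSSZ, mul(SZ, SSSZ))
  [2] S(add(SSZ, mul(SZ, SSSZ)))
  [3] S(S(add(SZ, mul(SZ, SSSZ))))
  [4] S(S(S(add(Z, mul(SZ, SSSZ)))))
  [5] S(S(S(mul(SZ, SSSZ))))
  [6] S(S(S(add(SSSZ, mul(Z, SSSZ)))))
  [7] S(S(S(S(add(SSZ, mul(Z, SSSZ))))))
  [8] S(S(S(S(S(add(SZ, mul(Z, SSSZ)))))))
  [9] S(S(S(S(S(S(add(Z, mul(Z, SSSZ))))))))
  [10] S(S(S(S(S(S(mul(Z, SSSZ)))))))
  [11] S^6(Z)

Answer: normal form = S^6(Z)  (in 11 steps)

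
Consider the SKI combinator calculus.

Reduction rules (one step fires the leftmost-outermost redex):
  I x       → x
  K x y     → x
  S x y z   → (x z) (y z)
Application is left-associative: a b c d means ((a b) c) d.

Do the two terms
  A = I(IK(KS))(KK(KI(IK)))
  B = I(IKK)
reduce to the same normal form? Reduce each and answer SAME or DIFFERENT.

Answer: DIFFERENT — A ⇓ KS, B ⇓ KK

Working:
Term A:
  start: I(IK(KS))(KK(KI(IK)))
  →1  IK(KS)(KK(KI(IK)))
  →2  K(KS)(KK(KI(IK)))
  →3  KS

Term B:
  start: I(IKK)
  →1  IKK
  →2  KK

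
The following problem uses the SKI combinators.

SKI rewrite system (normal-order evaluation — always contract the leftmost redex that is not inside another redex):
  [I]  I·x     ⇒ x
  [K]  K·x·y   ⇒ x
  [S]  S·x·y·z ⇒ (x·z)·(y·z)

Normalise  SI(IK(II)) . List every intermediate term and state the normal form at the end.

Answer: normal form = SI(KI)  (in 2 steps)

Derivation:
  start: SI(IK(II))
  →1  SI(K(II))
  →2  SI(KI)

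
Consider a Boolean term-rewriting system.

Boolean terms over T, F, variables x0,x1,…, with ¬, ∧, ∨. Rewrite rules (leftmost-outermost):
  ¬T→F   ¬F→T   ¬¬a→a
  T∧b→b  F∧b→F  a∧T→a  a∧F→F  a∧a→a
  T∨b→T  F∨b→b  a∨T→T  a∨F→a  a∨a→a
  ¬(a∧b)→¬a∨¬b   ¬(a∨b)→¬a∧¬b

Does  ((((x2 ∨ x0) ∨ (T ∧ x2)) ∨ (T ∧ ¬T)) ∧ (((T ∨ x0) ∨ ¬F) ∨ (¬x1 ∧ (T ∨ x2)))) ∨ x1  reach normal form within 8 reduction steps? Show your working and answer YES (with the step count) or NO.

Answer: YES — reaches normal form ((x2 ∨ x0) ∨ x2) ∨ x1 in 8 ≤ 8 steps

Working:
  start: ((((x2 ∨ x0) ∨ (T ∧ x2)) ∨ (T ∧ ¬T)) ∧ (((T ∨ x0) ∨ ¬F) ∨ (¬x1 ∧ (T ∨ x2)))) ∨ x1
  [1] ((((x2 ∨ x0) ∨ x2) ∨ (T ∧ ¬T)) ∧ (((T ∨ x0) ∨ ¬F) ∨ (¬x1 ∧ (T ∨ x2)))) ∨ x1
  [2] ((((x2 ∨ x0) ∨ x2) ∨ ¬T) ∧ (((T ∨ x0) ∨ ¬F) ∨ (¬x1 ∧ (T ∨ x2)))) ∨ x1
  [3] ((((x2 ∨ x0) ∨ x2) ∨ F) ∧ (((T ∨ x0) ∨ ¬F) ∨ (¬x1 ∧ (T ∨ x2)))) ∨ x1
  [4] (((x2 ∨ x0) ∨ x2) ∧ (((T ∨ x0) ∨ ¬F) ∨ (¬x1 ∧ (T ∨ x2)))) ∨ x1
  [5] (((x2 ∨ x0) ∨ x2) ∧ ((T ∨ ¬F) ∨ (¬x1 ∧ (T ∨ x2)))) ∨ x1
  [6] (((x2 ∨ x0) ∨ x2) ∧ (T ∨ (¬x1 ∧ (T ∨ x2)))) ∨ x1
  [7] (((x2 ∨ x0) ∨ x2) ∧ T) ∨ x1
  [8] ((x2 ∨ x0) ∨ x2) ∨ x1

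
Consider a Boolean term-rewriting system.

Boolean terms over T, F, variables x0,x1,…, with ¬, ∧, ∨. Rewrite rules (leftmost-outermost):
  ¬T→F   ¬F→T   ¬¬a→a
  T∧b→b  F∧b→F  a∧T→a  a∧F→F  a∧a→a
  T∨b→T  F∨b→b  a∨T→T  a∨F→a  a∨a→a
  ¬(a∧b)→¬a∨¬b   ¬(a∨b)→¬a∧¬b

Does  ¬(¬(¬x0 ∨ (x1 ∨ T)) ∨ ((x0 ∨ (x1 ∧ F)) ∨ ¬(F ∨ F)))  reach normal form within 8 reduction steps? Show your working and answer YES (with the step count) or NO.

  start: ¬(¬(¬x0 ∨ (x1 ∨ T)) ∨ ((x0 ∨ (x1 ∧ F)) ∨ ¬(F ∨ F)))
  step 1: ¬¬(¬x0 ∨ (x1 ∨ T)) ∧ ¬((x0 ∨ (x1 ∧ F)) ∨ ¬(F ∨ F))
  step 2: (¬x0 ∨ (x1 ∨ T)) ∧ ¬((x0 ∨ (x1 ∧ F)) ∨ ¬(F ∨ F))
  step 3: (¬x0 ∨ T) ∧ ¬((x0 ∨ (x1 ∧ F)) ∨ ¬(F ∨ F))
  step 4: T ∧ ¬((x0 ∨ (x1 ∧ F)) ∨ ¬(F ∨ F))
  step 5: ¬((x0 ∨ (x1 ∧ F)) ∨ ¬(F ∨ F))
  step 6: ¬(x0 ∨ (x1 ∧ F)) ∧ ¬¬(F ∨ F)
  step 7: (¬x0 ∧ ¬(x1 ∧ F)) ∧ ¬¬(F ∨ F)
  step 8: (¬x0 ∧ (¬x1 ∨ ¬F)) ∧ ¬¬(F ∨ F)

Answer: NO — after 8 steps the term is (¬x0 ∧ (¬x1 ∨ ¬F)) ∧ ¬¬(F ∨ F), not yet normal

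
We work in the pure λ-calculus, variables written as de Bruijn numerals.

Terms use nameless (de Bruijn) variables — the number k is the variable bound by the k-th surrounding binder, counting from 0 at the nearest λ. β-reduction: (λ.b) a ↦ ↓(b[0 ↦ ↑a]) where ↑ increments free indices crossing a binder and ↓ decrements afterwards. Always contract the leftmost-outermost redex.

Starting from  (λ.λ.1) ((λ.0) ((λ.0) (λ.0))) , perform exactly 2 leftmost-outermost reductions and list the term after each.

  start: (λ.λ.1) ((λ.0) ((λ.0) (λ.0)))
  step 1: λ.(λ.0) ((λ.0) (λ.0))
  step 2: λ.(λ.0) (λ.0)

Answer: after 2 steps: λ.(λ.0) (λ.0)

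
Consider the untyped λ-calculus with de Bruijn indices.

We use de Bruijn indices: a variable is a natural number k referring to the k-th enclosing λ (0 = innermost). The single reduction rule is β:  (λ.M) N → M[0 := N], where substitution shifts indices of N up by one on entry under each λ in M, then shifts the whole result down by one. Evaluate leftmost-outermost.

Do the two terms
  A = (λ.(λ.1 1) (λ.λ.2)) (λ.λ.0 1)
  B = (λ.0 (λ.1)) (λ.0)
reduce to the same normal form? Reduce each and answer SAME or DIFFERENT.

Answer: DIFFERENT — A ⇓ λ.0 (λ.λ.0 1), B ⇓ λ.λ.0

Working:
Term A:
  start: (λ.(λ.1 1) (λ.λ.2)) (λ.λ.0 1)
  [1] (λ.(λ.λ.0 1) (λ.λ.0 1)) (λ.λ.λ.λ.0 1)
  [2] (λ.λ.0 1) (λ.λ.0 1)
  [3] λ.0 (λ.λ.0 1)

Term B:
  start: (λ.0 (λ.1)) (λ.0)
  [1] (λ.0) (λ.λ.0)
  [2] λ.λ.0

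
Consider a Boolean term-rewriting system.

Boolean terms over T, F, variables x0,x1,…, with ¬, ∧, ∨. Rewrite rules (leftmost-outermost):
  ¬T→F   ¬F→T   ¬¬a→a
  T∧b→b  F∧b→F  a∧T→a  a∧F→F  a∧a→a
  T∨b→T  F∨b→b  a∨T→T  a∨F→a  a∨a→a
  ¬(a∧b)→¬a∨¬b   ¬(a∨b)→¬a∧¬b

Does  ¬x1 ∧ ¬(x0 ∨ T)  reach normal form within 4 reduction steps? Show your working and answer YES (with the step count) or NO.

Answer: YES — reaches normal form F in 4 ≤ 4 steps

Derivation:
  start: ¬x1 ∧ ¬(x0 ∨ T)
  [1] ¬x1 ∧ (¬x0 ∧ ¬T)
  [2] ¬x1 ∧ (¬x0 ∧ F)
  [3] ¬x1 ∧ F
  [4] F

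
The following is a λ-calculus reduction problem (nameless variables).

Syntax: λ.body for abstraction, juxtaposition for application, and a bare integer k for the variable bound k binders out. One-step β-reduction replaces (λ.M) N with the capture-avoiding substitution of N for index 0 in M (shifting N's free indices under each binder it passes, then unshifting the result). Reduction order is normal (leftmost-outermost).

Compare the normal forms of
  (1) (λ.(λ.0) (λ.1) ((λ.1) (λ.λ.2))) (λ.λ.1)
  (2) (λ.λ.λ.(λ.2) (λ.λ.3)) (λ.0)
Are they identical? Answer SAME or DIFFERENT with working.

Answer: SAME — A ⇓ λ.λ.1, B ⇓ λ.λ.1

Derivation:
Term A:
  start: (λ.(λ.0) (λ.1) ((λ.1) (λ.λ.2))) (λ.λ.1)
  step 1: (λ.0) (λ.λ.λ.1) ((λ.λ.λ.1) (λ.λ.λ.λ.1))
  step 2: (λ.λ.λ.1) ((λ.λ.λ.1) (λ.λ.λ.λ.1))
  step 3: λ.λ.1

Term B:
  start: (λ.λ.λ.(λ.2) (λ.λ.3)) (λ.0)
  step 1: λ.λ.(λ.2) (λ.λ.3)
  step 2: λ.λ.1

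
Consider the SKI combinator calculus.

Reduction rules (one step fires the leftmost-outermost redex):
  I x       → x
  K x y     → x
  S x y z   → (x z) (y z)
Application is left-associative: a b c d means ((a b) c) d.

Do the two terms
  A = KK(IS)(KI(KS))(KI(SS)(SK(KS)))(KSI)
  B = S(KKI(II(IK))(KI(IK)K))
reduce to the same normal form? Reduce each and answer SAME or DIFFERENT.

Answer: DIFFERENT — A ⇓ S, B ⇓ SK

Working:
Term A:
  start: KK(IS)(KI(KS))(KI(SS)(SK(KS)))(KSI)
  step 1: K(KI(KS))(KI(SS)(SK(KS)))(KSI)
  step 2: KI(KS)(KSI)
  step 3: I(KSI)
  step 4: KSI
  step 5: S

Term B:
  start: S(KKI(II(IK))(KI(IK)K))
  step 1: S(K(II(IK))(KI(IK)K))
  step 2: S(II(IK))
  step 3: S(I(IK))
  step 4: S(IK)
  step 5: SK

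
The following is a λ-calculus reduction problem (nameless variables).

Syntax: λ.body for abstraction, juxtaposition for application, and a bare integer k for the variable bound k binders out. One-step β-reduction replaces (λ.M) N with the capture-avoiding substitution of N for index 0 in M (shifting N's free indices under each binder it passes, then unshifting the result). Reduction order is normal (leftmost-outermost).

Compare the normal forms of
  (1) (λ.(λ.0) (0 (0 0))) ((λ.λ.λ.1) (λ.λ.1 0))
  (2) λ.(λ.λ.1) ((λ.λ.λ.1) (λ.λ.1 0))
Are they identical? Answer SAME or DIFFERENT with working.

Term A:
  start: (λ.(λ.0) (0 (0 0))) ((λ.λ.λ.1) (λ.λ.1 0))
  [1] (λ.0) ((λ.λ.λ.1) (λ.λ.1 0) ((λ.λ.λ.1) (λ.λ.1 0) ((λ.λ.λ.1) (λ.λ.1 0))))
  [2] (λ.λ.λ.1) (λ.λ.1 0) ((λ.λ.λ.1) (λ.λ.1 0) ((λ.λ.λ.1) (λ.λ.1 0)))
  [3] (λ.λ.1) ((λ.λ.λ.1) (λ.λ.1 0) ((λ.λ.λ.1) (λ.λ.1 0)))
  [4] λ.(λ.λ.λ.1) (λ.λ.1 0) ((λ.λ.λ.1) (λ.λ.1 0))
  [5] λ.(λ.λ.1) ((λ.λ.λ.1) (λ.λ.1 0))
  [6] λ.λ.(λ.λ.λ.1) (λ.λ.1 0)
  [7] λ.λ.λ.λ.1

Term B:
  start: λ.(λ.λ.1) ((λ.λ.λ.1) (λ.λ.1 0))
  [1] λ.λ.(λ.λ.λ.1) (λ.λ.1 0)
  [2] λ.λ.λ.λ.1

Answer: SAME — A ⇓ λ.λ.λ.λ.1, B ⇓ λ.λ.λ.λ.1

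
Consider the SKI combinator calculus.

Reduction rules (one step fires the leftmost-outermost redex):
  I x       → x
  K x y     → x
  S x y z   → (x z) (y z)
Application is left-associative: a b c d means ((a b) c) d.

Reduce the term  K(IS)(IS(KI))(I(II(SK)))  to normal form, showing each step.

Answer: normal form = S(SK)  (in 5 steps)

Derivation:
  start: K(IS)(IS(KI))(I(II(SK)))
  →1  IS(I(II(SK)))
  →2  S(I(II(SK)))
  →3  S(II(SK))
  →4  S(I(SK))
  →5  S(SK)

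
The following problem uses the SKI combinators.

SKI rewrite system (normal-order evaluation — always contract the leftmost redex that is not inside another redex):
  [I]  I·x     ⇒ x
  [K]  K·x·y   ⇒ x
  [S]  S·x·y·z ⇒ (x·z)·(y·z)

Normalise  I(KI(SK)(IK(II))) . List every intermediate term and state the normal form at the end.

Answer: normal form = KI  (in 5 steps)

Derivation:
  start: I(KI(SK)(IK(II)))
  step 1: KI(SK)(IK(II))
  step 2: I(IK(II))
  step 3: IK(II)
  step 4: K(II)
  step 5: KI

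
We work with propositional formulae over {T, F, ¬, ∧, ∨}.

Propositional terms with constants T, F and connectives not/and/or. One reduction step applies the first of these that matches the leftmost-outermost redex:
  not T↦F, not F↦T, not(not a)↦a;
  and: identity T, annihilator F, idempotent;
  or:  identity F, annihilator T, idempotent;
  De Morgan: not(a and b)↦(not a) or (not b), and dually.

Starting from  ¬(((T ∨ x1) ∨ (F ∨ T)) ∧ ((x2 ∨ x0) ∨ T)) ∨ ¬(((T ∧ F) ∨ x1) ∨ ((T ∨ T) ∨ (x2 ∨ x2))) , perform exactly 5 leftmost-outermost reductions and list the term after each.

Answer: after 5 steps: ((F ∧ ¬(F ∨ T)) ∨ ¬((x2 ∨ x0) ∨ T)) ∨ ¬(((T ∧ F) ∨ x1) ∨ ((T ∨ T) ∨ (x2 ∨ x2)))

Reduction:
  start: ¬(((T ∨ x1) ∨ (F ∨ T)) ∧ ((x2 ∨ x0) ∨ T)) ∨ ¬(((T ∧ F) ∨ x1) ∨ ((T ∨ T) ∨ (x2 ∨ x2)))
  →1  (¬((T ∨ x1) ∨ (F ∨ T)) ∨ ¬((x2 ∨ x0) ∨ T)) ∨ ¬(((T ∧ F) ∨ x1) ∨ ((T ∨ T) ∨ (x2 ∨ x2)))
  →2  ((¬(T ∨ x1) ∧ ¬(F ∨ T)) ∨ ¬((x2 ∨ x0) ∨ T)) ∨ ¬(((T ∧ F) ∨ x1) ∨ ((T ∨ T) ∨ (x2 ∨ x2)))
  →3  (((¬T ∧ ¬x1) ∧ ¬(F ∨ T)) ∨ ¬((x2 ∨ x0) ∨ T)) ∨ ¬(((T ∧ F) ∨ x1) ∨ ((T ∨ T) ∨ (x2 ∨ x2)))
  →4  (((F ∧ ¬x1) ∧ ¬(F ∨ T)) ∨ ¬((x2 ∨ x0) ∨ T)) ∨ ¬(((T ∧ F) ∨ x1) ∨ ((T ∨ T) ∨ (x2 ∨ x2)))
  →5  ((F ∧ ¬(F ∨ T)) ∨ ¬((x2 ∨ x0) ∨ T)) ∨ ¬(((T ∧ F) ∨ x1) ∨ ((T ∨ T) ∨ (x2 ∨ x2)))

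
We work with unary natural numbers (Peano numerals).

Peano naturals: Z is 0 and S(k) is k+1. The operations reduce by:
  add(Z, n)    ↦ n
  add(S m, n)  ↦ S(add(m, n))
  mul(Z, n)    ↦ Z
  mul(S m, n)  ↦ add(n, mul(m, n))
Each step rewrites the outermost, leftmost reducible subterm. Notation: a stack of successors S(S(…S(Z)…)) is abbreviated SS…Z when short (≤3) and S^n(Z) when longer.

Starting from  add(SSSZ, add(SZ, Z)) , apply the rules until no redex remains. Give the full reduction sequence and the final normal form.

Answer: normal form = S^4(Z)  (in 6 steps)

Derivation:
  start: add(SSSZ, add(SZ, Z))
  [1] S(add(SSZ, add(SZ, Z)))
  [2] S(S(add(SZ, add(SZ, Z))))
  [3] S(S(S(add(Z, add(SZ, Z)))))
  [4] S(S(S(add(SZ, Z))))
  [5] S(S(S(S(add(Z, Z)))))
  [6] S^4(Z)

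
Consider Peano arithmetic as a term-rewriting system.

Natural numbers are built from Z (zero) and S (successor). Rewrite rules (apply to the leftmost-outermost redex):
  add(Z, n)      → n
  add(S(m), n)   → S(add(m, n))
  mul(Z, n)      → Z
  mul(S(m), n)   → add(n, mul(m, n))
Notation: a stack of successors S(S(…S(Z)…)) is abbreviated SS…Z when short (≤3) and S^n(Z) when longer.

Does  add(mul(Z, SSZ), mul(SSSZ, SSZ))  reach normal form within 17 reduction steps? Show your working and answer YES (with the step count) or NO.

Answer: YES — reaches normal form S^6(Z) in 15 ≤ 17 steps

Working:
  start: add(mul(Z, SSZ), mul(SSSZ, SSZ))
  [1] add(Z, mul(SSSZ, SSZ))
  [2] mul(SSSZ, SSZ)
  [3] add(SSZ, mul(SSZ, SSZ))
  [4] S(add(SZ, mul(SSZ, SSZ)))
  [5] S(S(add(Z, mul(SSZ, SSZ))))
  [6] S(S(mul(SSZ, SSZ)))
  [7] S(S(add(SSZ, mul(SZ, SSZ))))
  [8] S(S(S(add(SZ, mul(SZ, SSZ)))))
  [9] S(S(S(S(add(Z, mul(SZ, SSZ))))))
  [10] S(S(S(S(mul(SZ, SSZ)))))
  [11] S(S(S(S(add(SSZ, mul(Z, SSZ))))))
  [12] S(S(S(S(S(add(SZ, mul(Z, SSZ)))))))
  [13] S(S(S(S(S(S(add(Z, mul(Z, SSZ))))))))
  [14] S(S(S(S(S(S(mul(Z, SSZ)))))))
  [15] S^6(Z)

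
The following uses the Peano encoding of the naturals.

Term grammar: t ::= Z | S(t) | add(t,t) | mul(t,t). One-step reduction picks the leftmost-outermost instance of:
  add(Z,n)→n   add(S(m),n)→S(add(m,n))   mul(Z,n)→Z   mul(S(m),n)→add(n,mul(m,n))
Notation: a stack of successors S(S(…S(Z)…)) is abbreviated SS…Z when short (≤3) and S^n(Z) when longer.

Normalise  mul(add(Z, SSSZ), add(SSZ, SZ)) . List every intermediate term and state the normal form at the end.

  start: mul(add(Z, SSSZ), add(SSZ, SZ))
  step 1: mul(SSSZ, add(SSZ, SZ))
  step 2: add(add(SSZ, SZ), mul(SSZ, add(SSZ, SZ)))
  step 3: add(S(add(SZ, SZ)), mul(SSZ, add(SSZ, SZ)))
  step 4: S(add(add(SZ, SZ), mul(SSZ, add(SSZ, SZ))))
  step 5: S(add(S(add(Z, SZ)), mul(SSZ, add(SSZ, SZ))))
  step 6: S(S(add(add(Z, SZ), mul(SSZ, add(SSZ, SZ)))))
  step 7: S(S(add(SZ, mul(SSZ, add(SSZ, SZ)))))
  step 8: S(S(S(add(Z, mul(SSZ, add(SSZ, SZ))))))
  step 9: S(S(S(mul(SSZ, add(SSZ, SZ)))))
  step 10: S(S(S(add(add(SSZ, SZ), mul(SZ, add(SSZ, SZ))))))
  step 11: S(S(S(add(S(add(SZ, SZ)), mul(SZ, add(SSZ, SZ))))))
  step 12: S(S(S(S(add(add(SZ, SZ), mul(SZ, add(SSZ, SZ)))))))
  step 13: S(S(S(S(add(S(add(Z, SZ)), mul(SZ, add(SSZ, SZ)))))))
  step 14: S(S(S(S(S(add(add(Z, SZ), mul(SZ, add(SSZ, SZ))))))))
  step 15: S(S(S(S(S(add(SZ, mul(SZ, add(SSZ, SZ))))))))
  step 16: S(S(S(S(S(S(add(Z, mul(SZ, add(SSZ, SZ)))))))))
  step 17: S(S(S(S(S(S(mul(SZ, add(SSZ, SZ))))))))
  step 18: S(S(S(S(S(S(add(add(SSZ, SZ), mul(Z, add(SSZ, SZ)))))))))
  step 19: S(S(S(S(S(S(add(S(add(SZ, SZ)), mul(Z, add(SSZ, SZ)))))))))
  step 20: S(S(S(S(S(S(S(add(add(SZ, SZ), mul(Z, add(SSZ, SZ))))))))))
  step 21: S(S(S(S(S(S(S(add(S(add(Z, SZ)), mul(Z, add(SSZ, SZ))))))))))
  step 22: S(S(S(S(S(S(S(S(add(add(Z, SZ), mul(Z, add(SSZ, SZ)))))))))))
  step 23: S(S(S(S(S(S(S(S(add(SZ, mul(Z, add(SSZ, SZ)))))))))))
  step 24: S(S(S(S(S(S(S(S(S(add(Z, mul(Z, add(SSZ, SZ))))))))))))
  step 25: S(S(S(S(S(S(S(S(S(mul(Z, add(SSZ, SZ)))))))))))
  step 26: S^9(Z)

Answer: normal form = S^9(Z)  (in 26 steps)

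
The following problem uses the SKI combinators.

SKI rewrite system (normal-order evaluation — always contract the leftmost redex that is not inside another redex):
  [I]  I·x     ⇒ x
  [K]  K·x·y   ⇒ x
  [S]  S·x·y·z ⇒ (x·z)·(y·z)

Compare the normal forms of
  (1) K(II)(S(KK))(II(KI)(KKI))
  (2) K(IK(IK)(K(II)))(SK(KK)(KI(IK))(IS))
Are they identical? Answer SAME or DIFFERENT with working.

Term A:
  start: K(II)(S(KK))(II(KI)(KKI))
  step 1: II(II(KI)(KKI))
  step 2: I(II(KI)(KKI))
  step 3: II(KI)(KKI)
  step 4: I(KI)(KKI)
  step 5: KI(KKI)
  step 6: I

Term B:
  start: K(IK(IK)(K(II)))(SK(KK)(KI(IK))(IS))
  step 1: IK(IK)(K(II))
  step 2: K(IK)(K(II))
  step 3: IK
  step 4: K

Answer: DIFFERENT — A ⇓ I, B ⇓ K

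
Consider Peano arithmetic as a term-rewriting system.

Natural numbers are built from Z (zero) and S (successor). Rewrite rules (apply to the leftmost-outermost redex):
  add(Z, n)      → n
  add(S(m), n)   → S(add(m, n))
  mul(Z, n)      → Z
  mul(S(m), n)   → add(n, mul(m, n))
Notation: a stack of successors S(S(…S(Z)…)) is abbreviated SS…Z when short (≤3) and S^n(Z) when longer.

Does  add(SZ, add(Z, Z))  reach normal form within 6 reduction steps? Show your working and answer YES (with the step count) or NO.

  start: add(SZ, add(Z, Z))
  [1] S(add(Z, add(Z, Z)))
  [2] S(add(Z, Z))
  [3] SZ

Answer: YES — reaches normal form SZ in 3 ≤ 6 steps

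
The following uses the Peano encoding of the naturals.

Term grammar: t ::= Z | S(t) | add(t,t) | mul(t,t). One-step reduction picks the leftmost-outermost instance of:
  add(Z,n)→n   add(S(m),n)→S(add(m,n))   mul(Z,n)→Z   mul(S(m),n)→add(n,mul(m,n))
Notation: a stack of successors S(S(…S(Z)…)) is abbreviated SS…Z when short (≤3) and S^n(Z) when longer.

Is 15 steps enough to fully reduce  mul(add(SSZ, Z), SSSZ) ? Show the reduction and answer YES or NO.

Answer: YES — reaches normal form S^6(Z) in 14 ≤ 15 steps

Derivation:
  start: mul(add(SSZ, Z), SSSZ)
  →1  mul(S(add(SZ, Z)), SSSZ)
  →2  add(SSSZ, mul(add(SZ, Z), SSSZ))
  →3  S(add(SSZ, mul(add(SZ, Z), SSSZ)))
  →4  S(S(add(SZ, mul(add(SZ, Z), SSSZ))))
  →5  S(S(S(add(Z, mul(add(SZ, Z), SSSZ)))))
  →6  S(S(S(mul(add(SZ, Z), SSSZ))))
  →7  S(S(S(mul(S(add(Z, Z)), SSSZ))))
  →8  S(S(S(add(SSSZ, mul(add(Z, Z), SSSZ)))))
  →9  S(S(S(S(add(SSZ, mul(add(Z, Z), SSSZ))))))
  →10  S(S(S(S(S(add(SZ, mul(add(Z, Z), SSSZ)))))))
  →11  S(S(S(S(S(S(add(Z, mul(add(Z, Z), SSSZ))))))))
  →12  S(S(S(S(S(S(mul(add(Z, Z), SSSZ)))))))
  →13  S(S(S(S(S(S(mul(Z, SSSZ)))))))
  →14  S^6(Z)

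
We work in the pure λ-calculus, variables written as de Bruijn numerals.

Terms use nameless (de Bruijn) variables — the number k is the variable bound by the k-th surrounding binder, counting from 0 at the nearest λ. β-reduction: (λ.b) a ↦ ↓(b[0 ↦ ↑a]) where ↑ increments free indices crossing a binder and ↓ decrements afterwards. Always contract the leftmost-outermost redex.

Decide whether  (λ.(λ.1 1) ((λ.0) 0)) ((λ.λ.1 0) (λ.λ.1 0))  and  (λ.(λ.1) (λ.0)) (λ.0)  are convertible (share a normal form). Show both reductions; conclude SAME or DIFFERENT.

Term A:
  start: (λ.(λ.1 1) ((λ.0) 0)) ((λ.λ.1 0) (λ.λ.1 0))
  [1] (λ.(λ.λ.1 0) (λ.λ.1 0) ((λ.λ.1 0) (λ.λ.1 0))) ((λ.0) ((λ.λ.1 0) (λ.λ.1 0)))
  [2] (λ.λ.1 0) (λ.λ.1 0) ((λ.λ.1 0) (λ.λ.1 0))
  [3] (λ.(λ.λ.1 0) 0) ((λ.λ.1 0) (λ.λ.1 0))
  [4] (λ.λ.1 0) ((λ.λ.1 0) (λ.λ.1 0))
  [5] λ.(λ.λ.1 0) (λ.λ.1 0) 0
  [6] λ.(λ.(λ.λ.1 0) 0) 0
  [7] λ.(λ.λ.1 0) 0
  [8] λ.λ.1 0

Term B:
  start: (λ.(λ.1) (λ.0)) (λ.0)
  [1] (λ.λ.0) (λ.0)
  [2] λ.0

Answer: DIFFERENT — A ⇓ λ.λ.1 0, B ⇓ λ.0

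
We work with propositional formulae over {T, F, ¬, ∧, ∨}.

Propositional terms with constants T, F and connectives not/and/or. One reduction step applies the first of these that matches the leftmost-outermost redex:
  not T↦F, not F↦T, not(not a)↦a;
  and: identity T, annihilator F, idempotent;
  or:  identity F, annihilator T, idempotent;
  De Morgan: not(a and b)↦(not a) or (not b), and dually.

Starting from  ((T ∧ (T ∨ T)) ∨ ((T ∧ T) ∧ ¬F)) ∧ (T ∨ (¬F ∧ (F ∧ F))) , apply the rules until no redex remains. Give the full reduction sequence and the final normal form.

  start: ((T ∧ (T ∨ T)) ∨ ((T ∧ T) ∧ ¬F)) ∧ (T ∨ (¬F ∧ (F ∧ F)))
  →1  ((T ∨ T) ∨ ((T ∧ T) ∧ ¬F)) ∧ (T ∨ (¬F ∧ (F ∧ F)))
  →2  (T ∨ ((T ∧ T) ∧ ¬F)) ∧ (T ∨ (¬F ∧ (F ∧ F)))
  →3  T ∧ (T ∨ (¬F ∧ (F ∧ F)))
  →4  T ∨ (¬F ∧ (F ∧ F))
  →5  T

Answer: normal form = T  (in 5 steps)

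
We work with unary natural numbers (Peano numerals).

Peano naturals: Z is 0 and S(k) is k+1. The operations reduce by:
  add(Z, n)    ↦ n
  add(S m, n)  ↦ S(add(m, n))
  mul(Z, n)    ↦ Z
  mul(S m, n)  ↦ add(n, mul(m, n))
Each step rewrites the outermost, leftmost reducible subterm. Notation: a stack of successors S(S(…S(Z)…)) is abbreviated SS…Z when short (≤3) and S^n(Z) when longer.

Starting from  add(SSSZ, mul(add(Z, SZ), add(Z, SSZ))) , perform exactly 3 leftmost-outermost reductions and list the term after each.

  start: add(SSSZ, mul(add(Z, SZ), add(Z, SSZ)))
  step 1: S(add(SSZ, mul(add(Z, SZ), add(Z, SSZ))))
  step 2: S(S(add(SZ, mul(add(Z, SZ), add(Z, SSZ)))))
  step 3: S(S(S(add(Z, mul(add(Z, SZ), add(Z, SSZ))))))

Answer: after 3 steps: S(S(S(add(Z, mul(add(Z, SZ), add(Z, SSZ))))))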